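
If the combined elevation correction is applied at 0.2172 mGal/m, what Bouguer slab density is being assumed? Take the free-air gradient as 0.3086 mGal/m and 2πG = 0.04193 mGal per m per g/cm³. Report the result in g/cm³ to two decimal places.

0.2172 = 0.3086 − 0.04193 × ρ
ρ = (0.3086 − 0.2172) / 0.04193 = 2.18 g/cm³

2.18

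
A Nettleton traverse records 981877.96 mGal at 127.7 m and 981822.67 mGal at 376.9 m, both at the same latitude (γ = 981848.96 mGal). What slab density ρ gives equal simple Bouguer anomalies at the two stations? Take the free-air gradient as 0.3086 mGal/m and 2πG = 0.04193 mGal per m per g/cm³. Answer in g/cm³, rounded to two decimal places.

2.07

Δg_obs = 981822.67 − 981877.96 = -55.29 mGal over Δh = 376.9 − 127.7 = 249.2 m
Equal Bouguer anomalies ⇒ Δg_obs + (0.3086 − 0.04193ρ)·Δh = 0
0.3086 − 0.04193ρ = −Δg_obs/Δh = 0.22187
ρ = (0.3086 − 0.22187) / 0.04193 = 2.07 g/cm³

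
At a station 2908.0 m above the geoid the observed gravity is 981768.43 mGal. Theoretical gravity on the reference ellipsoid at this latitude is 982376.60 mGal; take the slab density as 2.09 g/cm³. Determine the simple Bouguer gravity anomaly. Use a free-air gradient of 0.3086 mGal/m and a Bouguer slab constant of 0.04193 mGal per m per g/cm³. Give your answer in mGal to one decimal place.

Free-air correction = 0.3086 × 2908.0 = 897.41 mGal
Free-air anomaly = 981768.43 − 982376.60 + (897.41) = 289.24 mGal
Bouguer slab correction = 0.04193 × 2.09 × 2908.0 = 254.84 mGal
Simple Bouguer anomaly = 289.24 − (254.84) = 34.40 mGal

34.4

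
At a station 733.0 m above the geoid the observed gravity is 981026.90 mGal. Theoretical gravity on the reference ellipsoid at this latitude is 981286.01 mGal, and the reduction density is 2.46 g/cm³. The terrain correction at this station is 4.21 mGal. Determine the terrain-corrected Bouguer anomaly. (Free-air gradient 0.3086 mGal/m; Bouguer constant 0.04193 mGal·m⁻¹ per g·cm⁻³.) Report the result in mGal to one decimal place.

Free-air correction = 0.3086 × 733.0 = 226.20 mGal
Free-air anomaly = 981026.90 − 981286.01 + (226.20) = -32.91 mGal
Bouguer slab correction = 0.04193 × 2.46 × 733.0 = 75.61 mGal
Simple Bouguer anomaly = -32.91 − (75.61) = -108.52 mGal
Complete Bouguer anomaly = -108.52 + 4.21 = -104.31 mGal

-104.3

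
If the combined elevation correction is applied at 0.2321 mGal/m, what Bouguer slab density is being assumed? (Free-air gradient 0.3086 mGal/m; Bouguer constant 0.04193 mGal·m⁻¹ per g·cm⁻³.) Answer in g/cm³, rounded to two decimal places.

0.2321 = 0.3086 − 0.04193 × ρ
ρ = (0.3086 − 0.2321) / 0.04193 = 1.82 g/cm³

1.82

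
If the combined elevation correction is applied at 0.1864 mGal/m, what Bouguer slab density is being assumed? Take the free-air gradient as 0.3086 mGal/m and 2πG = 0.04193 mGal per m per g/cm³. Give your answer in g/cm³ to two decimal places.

2.91

0.1864 = 0.3086 − 0.04193 × ρ
ρ = (0.3086 − 0.1864) / 0.04193 = 2.91 g/cm³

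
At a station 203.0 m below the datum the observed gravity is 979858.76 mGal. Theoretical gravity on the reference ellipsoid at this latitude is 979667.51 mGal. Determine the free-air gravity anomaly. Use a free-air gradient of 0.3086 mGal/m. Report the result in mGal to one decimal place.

128.6

Free-air correction = 0.3086 × -203.0 = -62.65 mGal
Free-air anomaly = 979858.76 − 979667.51 + (-62.65) = 128.60 mGal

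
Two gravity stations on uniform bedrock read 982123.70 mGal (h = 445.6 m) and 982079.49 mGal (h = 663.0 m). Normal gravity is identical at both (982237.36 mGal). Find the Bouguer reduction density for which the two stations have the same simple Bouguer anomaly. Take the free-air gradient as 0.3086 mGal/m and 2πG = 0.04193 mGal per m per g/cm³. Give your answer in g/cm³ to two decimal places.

Δg_obs = 982079.49 − 982123.70 = -44.21 mGal over Δh = 663.0 − 445.6 = 217.4 m
Equal Bouguer anomalies ⇒ Δg_obs + (0.3086 − 0.04193ρ)·Δh = 0
0.3086 − 0.04193ρ = −Δg_obs/Δh = 0.20336
ρ = (0.3086 − 0.20336) / 0.04193 = 2.51 g/cm³

2.51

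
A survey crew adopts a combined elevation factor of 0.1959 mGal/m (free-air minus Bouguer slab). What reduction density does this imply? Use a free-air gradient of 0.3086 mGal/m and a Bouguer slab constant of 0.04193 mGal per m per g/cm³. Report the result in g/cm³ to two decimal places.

0.1959 = 0.3086 − 0.04193 × ρ
ρ = (0.3086 − 0.1959) / 0.04193 = 2.69 g/cm³

2.69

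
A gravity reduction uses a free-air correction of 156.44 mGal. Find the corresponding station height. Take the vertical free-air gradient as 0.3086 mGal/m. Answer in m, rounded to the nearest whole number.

507

h = 156.44 / 0.3086 = 506.93 m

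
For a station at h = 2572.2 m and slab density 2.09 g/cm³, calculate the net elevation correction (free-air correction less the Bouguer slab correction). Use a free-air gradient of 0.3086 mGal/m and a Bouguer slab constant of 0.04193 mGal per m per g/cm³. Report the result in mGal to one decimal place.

568.4

Combined gradient = 0.3086 − 0.04193 × 2.09 = 0.2209663 mGal/m
Combined elevation correction = 0.2209663 × 2572.2 = 568.4 mGal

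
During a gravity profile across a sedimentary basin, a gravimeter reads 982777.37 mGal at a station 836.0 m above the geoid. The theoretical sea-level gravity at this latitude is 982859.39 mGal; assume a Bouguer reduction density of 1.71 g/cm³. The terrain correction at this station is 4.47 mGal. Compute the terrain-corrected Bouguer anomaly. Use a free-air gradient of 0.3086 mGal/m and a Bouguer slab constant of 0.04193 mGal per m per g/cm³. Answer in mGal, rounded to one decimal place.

120.5

Free-air correction = 0.3086 × 836.0 = 257.99 mGal
Free-air anomaly = 982777.37 − 982859.39 + (257.99) = 175.97 mGal
Bouguer slab correction = 0.04193 × 1.71 × 836.0 = 59.94 mGal
Simple Bouguer anomaly = 175.97 − (59.94) = 116.03 mGal
Complete Bouguer anomaly = 116.03 + 4.47 = 120.50 mGal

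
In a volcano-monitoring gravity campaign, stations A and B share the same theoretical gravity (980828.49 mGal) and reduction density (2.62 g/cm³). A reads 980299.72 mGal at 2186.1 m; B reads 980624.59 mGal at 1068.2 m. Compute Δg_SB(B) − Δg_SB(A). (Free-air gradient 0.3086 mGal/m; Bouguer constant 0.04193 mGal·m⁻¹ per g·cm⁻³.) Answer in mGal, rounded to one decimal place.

Δg_SB(A) = 980299.72 − 980828.49 + 0.3086×2186.1 − 0.04193×2.62×2186.1 = -94.30 mGal
Δg_SB(B) = 980624.59 − 980828.49 + 0.3086×1068.2 − 0.04193×2.62×1068.2 = 8.40 mGal
Difference = 8.40 − (-94.30) = 102.70 mGal

102.7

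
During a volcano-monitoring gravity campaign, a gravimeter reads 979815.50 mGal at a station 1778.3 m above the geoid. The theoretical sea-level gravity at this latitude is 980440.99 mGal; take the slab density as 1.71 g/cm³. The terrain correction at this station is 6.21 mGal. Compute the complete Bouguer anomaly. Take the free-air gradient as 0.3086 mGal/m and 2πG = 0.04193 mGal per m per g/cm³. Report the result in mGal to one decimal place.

Free-air correction = 0.3086 × 1778.3 = 548.78 mGal
Free-air anomaly = 979815.50 − 980440.99 + (548.78) = -76.71 mGal
Bouguer slab correction = 0.04193 × 1.71 × 1778.3 = 127.50 mGal
Simple Bouguer anomaly = -76.71 − (127.50) = -204.21 mGal
Complete Bouguer anomaly = -204.21 + 6.21 = -198.00 mGal

-198.0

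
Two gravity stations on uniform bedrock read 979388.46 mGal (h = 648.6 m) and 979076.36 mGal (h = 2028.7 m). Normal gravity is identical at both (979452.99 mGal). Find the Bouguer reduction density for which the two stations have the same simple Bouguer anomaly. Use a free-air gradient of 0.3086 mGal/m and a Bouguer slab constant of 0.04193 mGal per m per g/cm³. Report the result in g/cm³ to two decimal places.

Δg_obs = 979076.36 − 979388.46 = -312.10 mGal over Δh = 2028.7 − 648.6 = 1380.1 m
Equal Bouguer anomalies ⇒ Δg_obs + (0.3086 − 0.04193ρ)·Δh = 0
0.3086 − 0.04193ρ = −Δg_obs/Δh = 0.22614
ρ = (0.3086 − 0.22614) / 0.04193 = 1.97 g/cm³

1.97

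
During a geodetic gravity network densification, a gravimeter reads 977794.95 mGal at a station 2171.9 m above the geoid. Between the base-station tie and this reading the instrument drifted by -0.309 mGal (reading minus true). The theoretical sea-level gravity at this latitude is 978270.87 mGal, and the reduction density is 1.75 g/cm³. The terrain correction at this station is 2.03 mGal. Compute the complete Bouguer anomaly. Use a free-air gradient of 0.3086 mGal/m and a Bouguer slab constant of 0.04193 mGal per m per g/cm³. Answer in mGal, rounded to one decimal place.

37.3

Drift-corrected reading = 977794.95 − (-0.309) = 977795.259 mGal
Free-air correction = 0.3086 × 2171.9 = 670.25 mGal
Free-air anomaly = 977795.259 − 978270.87 + (670.25) = 194.639 mGal
Bouguer slab correction = 0.04193 × 1.75 × 2171.9 = 159.37 mGal
Simple Bouguer anomaly = 194.639 − (159.37) = 35.269 mGal
Complete Bouguer anomaly = 35.269 + 2.03 = 37.299 mGal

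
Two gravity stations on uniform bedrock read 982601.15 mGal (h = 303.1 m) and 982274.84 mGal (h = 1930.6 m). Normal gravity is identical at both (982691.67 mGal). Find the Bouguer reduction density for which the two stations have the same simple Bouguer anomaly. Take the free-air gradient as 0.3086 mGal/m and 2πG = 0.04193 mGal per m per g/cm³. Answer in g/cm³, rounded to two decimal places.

Δg_obs = 982274.84 − 982601.15 = -326.31 mGal over Δh = 1930.6 − 303.1 = 1627.5 m
Equal Bouguer anomalies ⇒ Δg_obs + (0.3086 − 0.04193ρ)·Δh = 0
0.3086 − 0.04193ρ = −Δg_obs/Δh = 0.20050
ρ = (0.3086 − 0.20050) / 0.04193 = 2.58 g/cm³

2.58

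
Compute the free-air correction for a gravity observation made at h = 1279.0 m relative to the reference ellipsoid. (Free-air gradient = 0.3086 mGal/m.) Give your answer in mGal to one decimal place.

394.7

Free-air correction = 0.3086 × 1279.0 = 394.7 mGal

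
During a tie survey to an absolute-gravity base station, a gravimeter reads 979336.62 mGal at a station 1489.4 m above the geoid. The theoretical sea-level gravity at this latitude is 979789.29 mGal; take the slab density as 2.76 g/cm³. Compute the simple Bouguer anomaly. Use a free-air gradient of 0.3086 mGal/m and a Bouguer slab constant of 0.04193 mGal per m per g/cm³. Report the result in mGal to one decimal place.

-165.4

Free-air correction = 0.3086 × 1489.4 = 459.63 mGal
Free-air anomaly = 979336.62 − 979789.29 + (459.63) = 6.96 mGal
Bouguer slab correction = 0.04193 × 2.76 × 1489.4 = 172.36 mGal
Simple Bouguer anomaly = 6.96 − (172.36) = -165.40 mGal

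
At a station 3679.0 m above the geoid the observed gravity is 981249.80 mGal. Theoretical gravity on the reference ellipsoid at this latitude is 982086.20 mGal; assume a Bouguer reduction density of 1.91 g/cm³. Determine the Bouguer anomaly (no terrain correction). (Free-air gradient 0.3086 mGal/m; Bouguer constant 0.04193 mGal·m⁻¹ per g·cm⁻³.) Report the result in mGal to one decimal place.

Free-air correction = 0.3086 × 3679.0 = 1135.34 mGal
Free-air anomaly = 981249.80 − 982086.20 + (1135.34) = 298.94 mGal
Bouguer slab correction = 0.04193 × 1.91 × 3679.0 = 294.64 mGal
Simple Bouguer anomaly = 298.94 − (294.64) = 4.30 mGal

4.3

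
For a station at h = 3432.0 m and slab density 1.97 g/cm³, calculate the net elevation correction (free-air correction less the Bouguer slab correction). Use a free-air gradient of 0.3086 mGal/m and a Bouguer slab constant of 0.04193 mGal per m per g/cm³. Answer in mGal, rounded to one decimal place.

775.6

Combined gradient = 0.3086 − 0.04193 × 1.97 = 0.2259979 mGal/m
Combined elevation correction = 0.2259979 × 3432.0 = 775.6 mGal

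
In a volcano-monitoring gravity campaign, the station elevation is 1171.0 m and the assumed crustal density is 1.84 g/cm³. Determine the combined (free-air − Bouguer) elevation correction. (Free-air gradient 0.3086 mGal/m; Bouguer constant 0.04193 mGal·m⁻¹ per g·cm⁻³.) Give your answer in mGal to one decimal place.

271.0

Combined gradient = 0.3086 − 0.04193 × 1.84 = 0.2314488 mGal/m
Combined elevation correction = 0.2314488 × 1171.0 = 271.0 mGal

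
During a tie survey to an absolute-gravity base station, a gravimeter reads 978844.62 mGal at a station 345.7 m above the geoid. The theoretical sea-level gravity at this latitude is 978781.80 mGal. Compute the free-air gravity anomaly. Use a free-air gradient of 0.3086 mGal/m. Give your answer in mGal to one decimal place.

169.5

Free-air correction = 0.3086 × 345.7 = 106.68 mGal
Free-air anomaly = 978844.62 − 978781.80 + (106.68) = 169.50 mGal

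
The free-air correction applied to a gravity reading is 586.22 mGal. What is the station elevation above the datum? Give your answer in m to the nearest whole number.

1900

h = 586.22 / 0.3086 = 1899.61 m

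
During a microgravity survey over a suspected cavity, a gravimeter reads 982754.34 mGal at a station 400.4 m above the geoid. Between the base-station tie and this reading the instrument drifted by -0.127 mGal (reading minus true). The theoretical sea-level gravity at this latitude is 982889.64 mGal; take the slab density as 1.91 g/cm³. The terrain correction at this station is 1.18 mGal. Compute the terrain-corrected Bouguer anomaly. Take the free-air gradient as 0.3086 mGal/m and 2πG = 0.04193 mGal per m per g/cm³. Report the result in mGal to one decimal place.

-42.5

Drift-corrected reading = 982754.34 − (-0.127) = 982754.467 mGal
Free-air correction = 0.3086 × 400.4 = 123.56 mGal
Free-air anomaly = 982754.467 − 982889.64 + (123.56) = -11.613 mGal
Bouguer slab correction = 0.04193 × 1.91 × 400.4 = 32.07 mGal
Simple Bouguer anomaly = -11.613 − (32.07) = -43.683 mGal
Complete Bouguer anomaly = -43.683 + 1.18 = -42.503 mGal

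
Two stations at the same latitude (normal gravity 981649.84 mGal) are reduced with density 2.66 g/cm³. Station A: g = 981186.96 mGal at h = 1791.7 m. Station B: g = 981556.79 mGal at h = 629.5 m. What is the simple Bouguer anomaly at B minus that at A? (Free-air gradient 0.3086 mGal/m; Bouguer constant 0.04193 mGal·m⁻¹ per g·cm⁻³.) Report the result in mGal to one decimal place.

Δg_SB(A) = 981186.96 − 981649.84 + 0.3086×1791.7 − 0.04193×2.66×1791.7 = -109.80 mGal
Δg_SB(B) = 981556.79 − 981649.84 + 0.3086×629.5 − 0.04193×2.66×629.5 = 31.00 mGal
Difference = 31.00 − (-109.80) = 140.80 mGal

140.8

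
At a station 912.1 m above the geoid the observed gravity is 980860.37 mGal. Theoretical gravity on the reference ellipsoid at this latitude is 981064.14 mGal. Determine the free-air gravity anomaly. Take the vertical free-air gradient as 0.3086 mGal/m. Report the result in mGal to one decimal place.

Free-air correction = 0.3086 × 912.1 = 281.47 mGal
Free-air anomaly = 980860.37 − 981064.14 + (281.47) = 77.70 mGal

77.7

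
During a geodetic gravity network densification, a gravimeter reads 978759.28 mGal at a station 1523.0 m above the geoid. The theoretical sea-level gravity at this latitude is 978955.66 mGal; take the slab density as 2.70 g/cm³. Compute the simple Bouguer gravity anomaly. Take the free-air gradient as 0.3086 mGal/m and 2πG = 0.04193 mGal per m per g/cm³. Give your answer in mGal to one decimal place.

101.2

Free-air correction = 0.3086 × 1523.0 = 470.00 mGal
Free-air anomaly = 978759.28 − 978955.66 + (470.00) = 273.62 mGal
Bouguer slab correction = 0.04193 × 2.70 × 1523.0 = 172.42 mGal
Simple Bouguer anomaly = 273.62 − (172.42) = 101.20 mGal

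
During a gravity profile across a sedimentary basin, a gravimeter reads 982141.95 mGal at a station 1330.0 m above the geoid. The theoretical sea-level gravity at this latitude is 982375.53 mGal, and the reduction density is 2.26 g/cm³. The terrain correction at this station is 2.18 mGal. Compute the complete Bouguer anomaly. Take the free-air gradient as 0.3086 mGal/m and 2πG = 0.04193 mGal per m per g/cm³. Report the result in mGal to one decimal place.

53.0

Free-air correction = 0.3086 × 1330.0 = 410.44 mGal
Free-air anomaly = 982141.95 − 982375.53 + (410.44) = 176.86 mGal
Bouguer slab correction = 0.04193 × 2.26 × 1330.0 = 126.03 mGal
Simple Bouguer anomaly = 176.86 − (126.03) = 50.83 mGal
Complete Bouguer anomaly = 50.83 + 2.18 = 53.01 mGal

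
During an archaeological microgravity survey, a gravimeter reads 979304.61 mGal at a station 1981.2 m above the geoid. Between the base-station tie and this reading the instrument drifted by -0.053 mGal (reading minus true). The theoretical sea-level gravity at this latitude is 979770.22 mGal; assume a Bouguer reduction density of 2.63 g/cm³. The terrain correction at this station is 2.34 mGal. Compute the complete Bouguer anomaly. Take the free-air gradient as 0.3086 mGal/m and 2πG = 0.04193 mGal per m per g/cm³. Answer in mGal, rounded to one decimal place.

Drift-corrected reading = 979304.61 − (-0.053) = 979304.663 mGal
Free-air correction = 0.3086 × 1981.2 = 611.40 mGal
Free-air anomaly = 979304.663 − 979770.22 + (611.40) = 145.843 mGal
Bouguer slab correction = 0.04193 × 2.63 × 1981.2 = 218.48 mGal
Simple Bouguer anomaly = 145.843 − (218.48) = -72.637 mGal
Complete Bouguer anomaly = -72.637 + 2.34 = -70.297 mGal

-70.3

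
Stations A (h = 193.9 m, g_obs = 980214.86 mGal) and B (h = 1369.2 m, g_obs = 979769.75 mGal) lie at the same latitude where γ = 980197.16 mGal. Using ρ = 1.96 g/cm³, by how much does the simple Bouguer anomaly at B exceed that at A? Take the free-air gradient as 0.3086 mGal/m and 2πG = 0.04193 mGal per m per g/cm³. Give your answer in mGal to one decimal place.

-179.0

Δg_SB(A) = 980214.86 − 980197.16 + 0.3086×193.9 − 0.04193×1.96×193.9 = 61.60 mGal
Δg_SB(B) = 979769.75 − 980197.16 + 0.3086×1369.2 − 0.04193×1.96×1369.2 = -117.40 mGal
Difference = -117.40 − (61.60) = -179.00 mGal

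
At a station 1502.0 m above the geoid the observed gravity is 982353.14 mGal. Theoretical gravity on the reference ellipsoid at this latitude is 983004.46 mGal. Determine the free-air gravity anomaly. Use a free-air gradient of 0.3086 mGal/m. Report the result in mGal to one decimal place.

Free-air correction = 0.3086 × 1502.0 = 463.52 mGal
Free-air anomaly = 982353.14 − 983004.46 + (463.52) = -187.80 mGal

-187.8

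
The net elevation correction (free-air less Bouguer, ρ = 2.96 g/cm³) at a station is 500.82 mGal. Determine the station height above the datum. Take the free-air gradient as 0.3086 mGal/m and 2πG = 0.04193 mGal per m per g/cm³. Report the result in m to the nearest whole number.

2715

Combined gradient = 0.3086 − 0.04193 × 2.96 = 0.1844872 mGal/m
h = 500.82 / 0.1844872 = 2714.66 m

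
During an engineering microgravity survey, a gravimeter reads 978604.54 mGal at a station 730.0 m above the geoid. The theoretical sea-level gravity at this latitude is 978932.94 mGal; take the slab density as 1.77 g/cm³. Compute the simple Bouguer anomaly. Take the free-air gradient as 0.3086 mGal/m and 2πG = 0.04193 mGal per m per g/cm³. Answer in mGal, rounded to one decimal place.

Free-air correction = 0.3086 × 730.0 = 225.28 mGal
Free-air anomaly = 978604.54 − 978932.94 + (225.28) = -103.12 mGal
Bouguer slab correction = 0.04193 × 1.77 × 730.0 = 54.18 mGal
Simple Bouguer anomaly = -103.12 − (54.18) = -157.30 mGal

-157.3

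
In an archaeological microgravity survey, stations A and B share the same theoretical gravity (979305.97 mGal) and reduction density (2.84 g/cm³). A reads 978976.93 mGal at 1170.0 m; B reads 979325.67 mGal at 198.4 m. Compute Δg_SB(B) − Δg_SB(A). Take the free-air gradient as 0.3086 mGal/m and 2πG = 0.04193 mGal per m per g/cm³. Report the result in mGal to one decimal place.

164.6

Δg_SB(A) = 978976.93 − 979305.97 + 0.3086×1170.0 − 0.04193×2.84×1170.0 = -107.30 mGal
Δg_SB(B) = 979325.67 − 979305.97 + 0.3086×198.4 − 0.04193×2.84×198.4 = 57.30 mGal
Difference = 57.30 − (-107.30) = 164.60 mGal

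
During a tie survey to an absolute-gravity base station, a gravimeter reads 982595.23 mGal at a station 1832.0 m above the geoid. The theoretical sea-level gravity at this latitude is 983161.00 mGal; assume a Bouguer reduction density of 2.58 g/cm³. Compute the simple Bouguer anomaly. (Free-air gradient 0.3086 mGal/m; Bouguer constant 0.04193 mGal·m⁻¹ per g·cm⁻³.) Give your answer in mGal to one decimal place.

Free-air correction = 0.3086 × 1832.0 = 565.36 mGal
Free-air anomaly = 982595.23 − 983161.00 + (565.36) = -0.41 mGal
Bouguer slab correction = 0.04193 × 2.58 × 1832.0 = 198.18 mGal
Simple Bouguer anomaly = -0.41 − (198.18) = -198.59 mGal

-198.6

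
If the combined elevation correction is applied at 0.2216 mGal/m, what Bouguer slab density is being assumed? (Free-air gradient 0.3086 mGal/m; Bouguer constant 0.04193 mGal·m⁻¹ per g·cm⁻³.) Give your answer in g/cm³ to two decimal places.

2.07

0.2216 = 0.3086 − 0.04193 × ρ
ρ = (0.3086 − 0.2216) / 0.04193 = 2.07 g/cm³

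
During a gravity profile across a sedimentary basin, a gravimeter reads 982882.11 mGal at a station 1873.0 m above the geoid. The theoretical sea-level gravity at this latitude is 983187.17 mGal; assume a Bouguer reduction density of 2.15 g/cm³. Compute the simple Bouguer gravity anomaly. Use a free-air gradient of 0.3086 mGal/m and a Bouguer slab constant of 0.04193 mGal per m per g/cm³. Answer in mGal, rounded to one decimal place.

104.1

Free-air correction = 0.3086 × 1873.0 = 578.01 mGal
Free-air anomaly = 982882.11 − 983187.17 + (578.01) = 272.95 mGal
Bouguer slab correction = 0.04193 × 2.15 × 1873.0 = 168.85 mGal
Simple Bouguer anomaly = 272.95 − (168.85) = 104.10 mGal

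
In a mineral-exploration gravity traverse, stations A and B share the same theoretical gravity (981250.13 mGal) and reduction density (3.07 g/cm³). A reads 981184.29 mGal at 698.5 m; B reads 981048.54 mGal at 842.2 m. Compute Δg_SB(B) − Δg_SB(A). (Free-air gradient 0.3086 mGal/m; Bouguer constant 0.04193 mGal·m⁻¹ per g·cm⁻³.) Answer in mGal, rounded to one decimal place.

-109.9

Δg_SB(A) = 981184.29 − 981250.13 + 0.3086×698.5 − 0.04193×3.07×698.5 = 59.80 mGal
Δg_SB(B) = 981048.54 − 981250.13 + 0.3086×842.2 − 0.04193×3.07×842.2 = -50.10 mGal
Difference = -50.10 − (59.80) = -109.90 mGal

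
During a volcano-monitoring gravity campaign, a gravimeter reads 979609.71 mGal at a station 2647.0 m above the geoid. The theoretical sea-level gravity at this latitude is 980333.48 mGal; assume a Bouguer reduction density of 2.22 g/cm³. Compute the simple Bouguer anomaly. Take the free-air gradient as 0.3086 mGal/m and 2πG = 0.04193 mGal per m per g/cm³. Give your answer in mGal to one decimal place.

-153.3

Free-air correction = 0.3086 × 2647.0 = 816.86 mGal
Free-air anomaly = 979609.71 − 980333.48 + (816.86) = 93.09 mGal
Bouguer slab correction = 0.04193 × 2.22 × 2647.0 = 246.39 mGal
Simple Bouguer anomaly = 93.09 − (246.39) = -153.30 mGal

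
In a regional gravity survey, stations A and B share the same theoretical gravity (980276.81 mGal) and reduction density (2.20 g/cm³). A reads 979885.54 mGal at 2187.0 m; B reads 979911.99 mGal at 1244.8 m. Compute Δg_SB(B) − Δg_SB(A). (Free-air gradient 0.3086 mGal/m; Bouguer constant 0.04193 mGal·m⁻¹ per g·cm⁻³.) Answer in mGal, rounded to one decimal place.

Δg_SB(A) = 979885.54 − 980276.81 + 0.3086×2187.0 − 0.04193×2.20×2187.0 = 81.90 mGal
Δg_SB(B) = 979911.99 − 980276.81 + 0.3086×1244.8 − 0.04193×2.20×1244.8 = -95.50 mGal
Difference = -95.50 − (81.90) = -177.40 mGal

-177.4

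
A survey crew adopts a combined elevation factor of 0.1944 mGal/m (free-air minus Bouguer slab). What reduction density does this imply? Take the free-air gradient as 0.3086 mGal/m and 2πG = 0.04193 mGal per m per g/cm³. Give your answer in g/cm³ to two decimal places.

2.72

0.1944 = 0.3086 − 0.04193 × ρ
ρ = (0.3086 − 0.1944) / 0.04193 = 2.72 g/cm³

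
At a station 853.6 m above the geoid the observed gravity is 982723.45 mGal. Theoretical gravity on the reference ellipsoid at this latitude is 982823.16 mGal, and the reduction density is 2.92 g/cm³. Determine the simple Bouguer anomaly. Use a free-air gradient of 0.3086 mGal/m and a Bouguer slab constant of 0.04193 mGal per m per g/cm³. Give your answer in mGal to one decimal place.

Free-air correction = 0.3086 × 853.6 = 263.42 mGal
Free-air anomaly = 982723.45 − 982823.16 + (263.42) = 163.71 mGal
Bouguer slab correction = 0.04193 × 2.92 × 853.6 = 104.51 mGal
Simple Bouguer anomaly = 163.71 − (104.51) = 59.20 mGal

59.2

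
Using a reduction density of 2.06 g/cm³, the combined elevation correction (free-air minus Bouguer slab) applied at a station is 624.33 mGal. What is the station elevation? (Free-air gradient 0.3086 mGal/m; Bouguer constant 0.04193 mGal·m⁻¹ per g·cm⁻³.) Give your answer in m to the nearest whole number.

Combined gradient = 0.3086 − 0.04193 × 2.06 = 0.2222242 mGal/m
h = 624.33 / 0.2222242 = 2809.46 m

2809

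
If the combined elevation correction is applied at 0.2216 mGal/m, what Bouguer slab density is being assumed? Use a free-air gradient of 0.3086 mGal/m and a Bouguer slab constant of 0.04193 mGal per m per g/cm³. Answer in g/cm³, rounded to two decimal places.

0.2216 = 0.3086 − 0.04193 × ρ
ρ = (0.3086 − 0.2216) / 0.04193 = 2.07 g/cm³

2.07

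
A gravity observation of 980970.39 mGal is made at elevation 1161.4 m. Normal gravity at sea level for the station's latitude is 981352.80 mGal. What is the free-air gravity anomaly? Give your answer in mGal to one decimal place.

Free-air correction = 0.3086 × 1161.4 = 358.41 mGal
Free-air anomaly = 980970.39 − 981352.80 + (358.41) = -24.00 mGal

-24.0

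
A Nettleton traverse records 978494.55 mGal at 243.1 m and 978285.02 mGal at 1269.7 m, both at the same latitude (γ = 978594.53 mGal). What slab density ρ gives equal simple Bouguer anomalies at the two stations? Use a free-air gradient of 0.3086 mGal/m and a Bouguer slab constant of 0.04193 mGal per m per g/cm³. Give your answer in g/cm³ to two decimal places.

2.49

Δg_obs = 978285.02 − 978494.55 = -209.53 mGal over Δh = 1269.7 − 243.1 = 1026.6 m
Equal Bouguer anomalies ⇒ Δg_obs + (0.3086 − 0.04193ρ)·Δh = 0
0.3086 − 0.04193ρ = −Δg_obs/Δh = 0.20410
ρ = (0.3086 − 0.20410) / 0.04193 = 2.49 g/cm³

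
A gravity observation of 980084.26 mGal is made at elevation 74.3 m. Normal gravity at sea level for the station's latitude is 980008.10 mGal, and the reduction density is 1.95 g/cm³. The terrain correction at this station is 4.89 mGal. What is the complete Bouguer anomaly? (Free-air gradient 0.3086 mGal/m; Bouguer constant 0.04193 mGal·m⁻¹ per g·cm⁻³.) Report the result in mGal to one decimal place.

97.9

Free-air correction = 0.3086 × 74.3 = 22.93 mGal
Free-air anomaly = 980084.26 − 980008.10 + (22.93) = 99.09 mGal
Bouguer slab correction = 0.04193 × 1.95 × 74.3 = 6.08 mGal
Simple Bouguer anomaly = 99.09 − (6.08) = 93.01 mGal
Complete Bouguer anomaly = 93.01 + 4.89 = 97.90 mGal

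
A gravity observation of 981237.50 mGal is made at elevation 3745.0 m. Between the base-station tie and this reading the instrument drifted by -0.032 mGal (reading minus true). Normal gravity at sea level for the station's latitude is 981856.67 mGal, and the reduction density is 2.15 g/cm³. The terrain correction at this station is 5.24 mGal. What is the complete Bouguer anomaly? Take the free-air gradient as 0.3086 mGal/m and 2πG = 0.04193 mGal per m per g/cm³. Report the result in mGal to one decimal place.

204.2

Drift-corrected reading = 981237.50 − (-0.032) = 981237.532 mGal
Free-air correction = 0.3086 × 3745.0 = 1155.71 mGal
Free-air anomaly = 981237.532 − 981856.67 + (1155.71) = 536.572 mGal
Bouguer slab correction = 0.04193 × 2.15 × 3745.0 = 337.61 mGal
Simple Bouguer anomaly = 536.572 − (337.61) = 198.962 mGal
Complete Bouguer anomaly = 198.962 + 5.24 = 204.202 mGal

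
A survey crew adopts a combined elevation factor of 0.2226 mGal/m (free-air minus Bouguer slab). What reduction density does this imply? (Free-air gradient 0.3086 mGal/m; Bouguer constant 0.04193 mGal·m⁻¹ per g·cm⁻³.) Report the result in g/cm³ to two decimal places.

2.05

0.2226 = 0.3086 − 0.04193 × ρ
ρ = (0.3086 − 0.2226) / 0.04193 = 2.05 g/cm³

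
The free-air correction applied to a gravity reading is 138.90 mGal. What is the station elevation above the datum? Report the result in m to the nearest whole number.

h = 138.90 / 0.3086 = 450.10 m

450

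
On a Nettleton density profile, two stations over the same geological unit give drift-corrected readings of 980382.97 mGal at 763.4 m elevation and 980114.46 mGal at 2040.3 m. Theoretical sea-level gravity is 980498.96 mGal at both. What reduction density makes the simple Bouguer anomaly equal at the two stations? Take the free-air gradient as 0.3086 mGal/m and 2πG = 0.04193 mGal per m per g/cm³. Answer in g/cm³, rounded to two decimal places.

2.34

Δg_obs = 980114.46 − 980382.97 = -268.51 mGal over Δh = 2040.3 − 763.4 = 1276.9 m
Equal Bouguer anomalies ⇒ Δg_obs + (0.3086 − 0.04193ρ)·Δh = 0
0.3086 − 0.04193ρ = −Δg_obs/Δh = 0.21028
ρ = (0.3086 − 0.21028) / 0.04193 = 2.34 g/cm³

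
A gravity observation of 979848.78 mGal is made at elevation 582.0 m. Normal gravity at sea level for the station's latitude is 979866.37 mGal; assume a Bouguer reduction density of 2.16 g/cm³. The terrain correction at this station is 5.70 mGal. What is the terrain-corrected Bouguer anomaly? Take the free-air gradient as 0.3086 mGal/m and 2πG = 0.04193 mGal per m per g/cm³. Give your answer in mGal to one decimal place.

Free-air correction = 0.3086 × 582.0 = 179.61 mGal
Free-air anomaly = 979848.78 − 979866.37 + (179.61) = 162.02 mGal
Bouguer slab correction = 0.04193 × 2.16 × 582.0 = 52.71 mGal
Simple Bouguer anomaly = 162.02 − (52.71) = 109.31 mGal
Complete Bouguer anomaly = 109.31 + 5.70 = 115.01 mGal

115.0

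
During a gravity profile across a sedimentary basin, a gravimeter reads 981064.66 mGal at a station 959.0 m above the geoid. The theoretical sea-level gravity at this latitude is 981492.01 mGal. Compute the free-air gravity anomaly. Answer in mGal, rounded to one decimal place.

Free-air correction = 0.3086 × 959.0 = 295.95 mGal
Free-air anomaly = 981064.66 − 981492.01 + (295.95) = -131.40 mGal

-131.4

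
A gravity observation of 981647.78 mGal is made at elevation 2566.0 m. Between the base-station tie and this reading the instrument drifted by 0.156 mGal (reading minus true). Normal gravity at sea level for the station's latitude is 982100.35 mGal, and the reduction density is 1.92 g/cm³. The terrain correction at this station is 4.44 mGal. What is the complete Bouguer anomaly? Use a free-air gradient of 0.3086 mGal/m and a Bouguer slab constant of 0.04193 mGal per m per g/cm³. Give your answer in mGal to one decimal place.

Drift-corrected reading = 981647.78 − (0.156) = 981647.624 mGal
Free-air correction = 0.3086 × 2566.0 = 791.87 mGal
Free-air anomaly = 981647.624 − 982100.35 + (791.87) = 339.144 mGal
Bouguer slab correction = 0.04193 × 1.92 × 2566.0 = 206.58 mGal
Simple Bouguer anomaly = 339.144 − (206.58) = 132.564 mGal
Complete Bouguer anomaly = 132.564 + 4.44 = 137.004 mGal

137.0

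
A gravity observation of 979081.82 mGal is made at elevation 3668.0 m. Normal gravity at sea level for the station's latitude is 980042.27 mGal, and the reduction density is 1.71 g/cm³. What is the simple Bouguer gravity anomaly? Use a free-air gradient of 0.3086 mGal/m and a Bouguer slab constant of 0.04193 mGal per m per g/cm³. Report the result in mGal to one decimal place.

Free-air correction = 0.3086 × 3668.0 = 1131.94 mGal
Free-air anomaly = 979081.82 − 980042.27 + (1131.94) = 171.49 mGal
Bouguer slab correction = 0.04193 × 1.71 × 3668.0 = 263.00 mGal
Simple Bouguer anomaly = 171.49 − (263.00) = -91.51 mGal

-91.5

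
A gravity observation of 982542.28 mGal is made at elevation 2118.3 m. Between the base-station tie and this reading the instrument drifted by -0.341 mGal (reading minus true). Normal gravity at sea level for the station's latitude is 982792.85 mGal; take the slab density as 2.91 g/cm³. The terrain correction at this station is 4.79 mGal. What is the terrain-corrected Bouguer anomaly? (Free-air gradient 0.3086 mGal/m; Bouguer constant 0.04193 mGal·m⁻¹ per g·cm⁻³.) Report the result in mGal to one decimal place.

149.8

Drift-corrected reading = 982542.28 − (-0.341) = 982542.621 mGal
Free-air correction = 0.3086 × 2118.3 = 653.71 mGal
Free-air anomaly = 982542.621 − 982792.85 + (653.71) = 403.481 mGal
Bouguer slab correction = 0.04193 × 2.91 × 2118.3 = 258.47 mGal
Simple Bouguer anomaly = 403.481 − (258.47) = 145.011 mGal
Complete Bouguer anomaly = 145.011 + 4.79 = 149.801 mGal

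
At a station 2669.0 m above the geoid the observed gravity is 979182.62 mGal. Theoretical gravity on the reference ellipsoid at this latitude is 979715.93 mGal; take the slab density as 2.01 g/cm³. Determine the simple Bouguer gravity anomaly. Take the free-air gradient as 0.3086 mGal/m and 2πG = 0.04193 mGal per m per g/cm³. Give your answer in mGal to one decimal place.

Free-air correction = 0.3086 × 2669.0 = 823.65 mGal
Free-air anomaly = 979182.62 − 979715.93 + (823.65) = 290.34 mGal
Bouguer slab correction = 0.04193 × 2.01 × 2669.0 = 224.94 mGal
Simple Bouguer anomaly = 290.34 − (224.94) = 65.40 mGal

65.4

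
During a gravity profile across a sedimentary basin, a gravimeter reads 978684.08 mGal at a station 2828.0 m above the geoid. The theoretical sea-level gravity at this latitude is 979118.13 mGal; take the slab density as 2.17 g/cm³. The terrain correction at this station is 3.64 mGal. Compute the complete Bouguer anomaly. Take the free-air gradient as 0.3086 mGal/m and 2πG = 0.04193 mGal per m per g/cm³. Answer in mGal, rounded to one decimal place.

185.0

Free-air correction = 0.3086 × 2828.0 = 872.72 mGal
Free-air anomaly = 978684.08 − 979118.13 + (872.72) = 438.67 mGal
Bouguer slab correction = 0.04193 × 2.17 × 2828.0 = 257.31 mGal
Simple Bouguer anomaly = 438.67 − (257.31) = 181.36 mGal
Complete Bouguer anomaly = 181.36 + 3.64 = 185.00 mGal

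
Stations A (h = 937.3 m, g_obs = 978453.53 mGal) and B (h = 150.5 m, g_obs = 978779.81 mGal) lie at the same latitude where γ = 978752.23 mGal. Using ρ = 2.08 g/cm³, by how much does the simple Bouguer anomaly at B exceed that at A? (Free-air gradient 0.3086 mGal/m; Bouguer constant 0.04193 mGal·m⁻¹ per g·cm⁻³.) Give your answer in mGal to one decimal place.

152.1

Δg_SB(A) = 978453.53 − 978752.23 + 0.3086×937.3 − 0.04193×2.08×937.3 = -91.20 mGal
Δg_SB(B) = 978779.81 − 978752.23 + 0.3086×150.5 − 0.04193×2.08×150.5 = 60.90 mGal
Difference = 60.90 − (-91.20) = 152.10 mGal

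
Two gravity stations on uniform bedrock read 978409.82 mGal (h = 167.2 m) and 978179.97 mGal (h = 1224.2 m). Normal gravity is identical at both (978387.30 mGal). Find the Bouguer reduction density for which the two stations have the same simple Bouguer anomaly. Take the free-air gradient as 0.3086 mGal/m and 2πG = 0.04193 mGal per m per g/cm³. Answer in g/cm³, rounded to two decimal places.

Δg_obs = 978179.97 − 978409.82 = -229.85 mGal over Δh = 1224.2 − 167.2 = 1057.0 m
Equal Bouguer anomalies ⇒ Δg_obs + (0.3086 − 0.04193ρ)·Δh = 0
0.3086 − 0.04193ρ = −Δg_obs/Δh = 0.21746
ρ = (0.3086 − 0.21746) / 0.04193 = 2.17 g/cm³

2.17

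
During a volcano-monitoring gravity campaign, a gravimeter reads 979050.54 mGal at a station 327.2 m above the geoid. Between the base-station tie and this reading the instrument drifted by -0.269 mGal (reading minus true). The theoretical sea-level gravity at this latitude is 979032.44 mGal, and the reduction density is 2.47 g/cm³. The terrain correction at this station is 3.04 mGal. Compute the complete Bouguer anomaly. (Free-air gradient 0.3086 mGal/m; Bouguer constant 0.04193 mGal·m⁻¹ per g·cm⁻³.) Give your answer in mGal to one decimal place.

Drift-corrected reading = 979050.54 − (-0.269) = 979050.809 mGal
Free-air correction = 0.3086 × 327.2 = 100.97 mGal
Free-air anomaly = 979050.809 − 979032.44 + (100.97) = 119.339 mGal
Bouguer slab correction = 0.04193 × 2.47 × 327.2 = 33.89 mGal
Simple Bouguer anomaly = 119.339 − (33.89) = 85.449 mGal
Complete Bouguer anomaly = 85.449 + 3.04 = 88.489 mGal

88.5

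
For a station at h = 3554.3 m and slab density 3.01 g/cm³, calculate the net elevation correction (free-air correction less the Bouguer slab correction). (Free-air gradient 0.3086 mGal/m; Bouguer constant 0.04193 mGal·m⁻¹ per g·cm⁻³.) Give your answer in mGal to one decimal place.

Combined gradient = 0.3086 − 0.04193 × 3.01 = 0.1823907 mGal/m
Combined elevation correction = 0.1823907 × 3554.3 = 648.3 mGal

648.3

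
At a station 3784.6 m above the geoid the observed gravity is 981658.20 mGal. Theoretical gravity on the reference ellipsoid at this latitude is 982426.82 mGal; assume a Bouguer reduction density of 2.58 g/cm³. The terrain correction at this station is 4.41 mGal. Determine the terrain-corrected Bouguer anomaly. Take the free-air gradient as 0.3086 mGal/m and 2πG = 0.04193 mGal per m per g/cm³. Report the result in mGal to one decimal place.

-5.7

Free-air correction = 0.3086 × 3784.6 = 1167.93 mGal
Free-air anomaly = 981658.20 − 982426.82 + (1167.93) = 399.31 mGal
Bouguer slab correction = 0.04193 × 2.58 × 3784.6 = 409.42 mGal
Simple Bouguer anomaly = 399.31 − (409.42) = -10.11 mGal
Complete Bouguer anomaly = -10.11 + 4.41 = -5.70 mGal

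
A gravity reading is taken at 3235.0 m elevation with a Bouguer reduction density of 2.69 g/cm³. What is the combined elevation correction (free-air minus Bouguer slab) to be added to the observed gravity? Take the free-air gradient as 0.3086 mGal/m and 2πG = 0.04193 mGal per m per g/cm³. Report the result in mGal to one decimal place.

Combined gradient = 0.3086 − 0.04193 × 2.69 = 0.1958083 mGal/m
Combined elevation correction = 0.1958083 × 3235.0 = 633.4 mGal

633.4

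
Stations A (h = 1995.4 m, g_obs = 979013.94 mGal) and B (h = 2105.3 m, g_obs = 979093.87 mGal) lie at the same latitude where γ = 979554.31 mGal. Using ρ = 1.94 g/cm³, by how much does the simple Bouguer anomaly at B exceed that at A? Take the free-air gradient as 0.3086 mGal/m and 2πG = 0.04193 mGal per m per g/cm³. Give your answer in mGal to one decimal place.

104.9

Δg_SB(A) = 979013.94 − 979554.31 + 0.3086×1995.4 − 0.04193×1.94×1995.4 = -86.90 mGal
Δg_SB(B) = 979093.87 − 979554.31 + 0.3086×2105.3 − 0.04193×1.94×2105.3 = 18.00 mGal
Difference = 18.00 − (-86.90) = 104.90 mGal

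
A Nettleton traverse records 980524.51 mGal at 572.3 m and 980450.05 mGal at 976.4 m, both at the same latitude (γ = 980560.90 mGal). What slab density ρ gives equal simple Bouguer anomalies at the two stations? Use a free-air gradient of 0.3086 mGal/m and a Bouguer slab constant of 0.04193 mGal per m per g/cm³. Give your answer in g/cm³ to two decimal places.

2.97

Δg_obs = 980450.05 − 980524.51 = -74.46 mGal over Δh = 976.4 − 572.3 = 404.1 m
Equal Bouguer anomalies ⇒ Δg_obs + (0.3086 − 0.04193ρ)·Δh = 0
0.3086 − 0.04193ρ = −Δg_obs/Δh = 0.18426
ρ = (0.3086 − 0.18426) / 0.04193 = 2.97 g/cm³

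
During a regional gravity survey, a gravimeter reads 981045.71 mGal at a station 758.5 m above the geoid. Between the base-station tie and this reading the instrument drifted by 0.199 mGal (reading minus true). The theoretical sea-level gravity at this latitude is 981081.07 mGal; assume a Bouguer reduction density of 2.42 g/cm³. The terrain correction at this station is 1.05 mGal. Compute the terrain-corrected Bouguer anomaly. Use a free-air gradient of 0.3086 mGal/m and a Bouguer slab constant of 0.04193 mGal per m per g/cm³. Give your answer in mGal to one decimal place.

122.6

Drift-corrected reading = 981045.71 − (0.199) = 981045.511 mGal
Free-air correction = 0.3086 × 758.5 = 234.07 mGal
Free-air anomaly = 981045.511 − 981081.07 + (234.07) = 198.511 mGal
Bouguer slab correction = 0.04193 × 2.42 × 758.5 = 76.97 mGal
Simple Bouguer anomaly = 198.511 − (76.97) = 121.541 mGal
Complete Bouguer anomaly = 121.541 + 1.05 = 122.591 mGal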